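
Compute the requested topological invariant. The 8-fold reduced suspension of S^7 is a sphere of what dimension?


Each suspension raises dimension by 1: Sigma S^n = S^{n+1}.
Sigma^8 S^7 = S^{7+8} = S^15

15


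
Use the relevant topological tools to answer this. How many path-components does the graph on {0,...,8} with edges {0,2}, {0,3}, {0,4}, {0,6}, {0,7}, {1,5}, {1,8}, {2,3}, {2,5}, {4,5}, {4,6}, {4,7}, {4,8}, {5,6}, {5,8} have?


Run DFS/union-find over 9 vertices.
V = 9, E = 15.
Number of components = 1

1


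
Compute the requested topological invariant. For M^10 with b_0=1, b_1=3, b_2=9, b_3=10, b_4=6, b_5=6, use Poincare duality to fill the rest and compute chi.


By Poincare duality b_k = b_{10-k}, so full Betti numbers: b_0=1, b_1=3, b_2=9, b_3=10, b_4=6, b_5=6, b_6=6, b_7=10, b_8=9, b_9=3, b_10=1.
chi = sum (-1)^k b_k = 0

0


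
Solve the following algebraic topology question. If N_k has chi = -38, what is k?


chi = 2 - k for closed non-orientable surfaces with k crosscaps.
-38 = 2 - k
k = 2 - (-38) = 40

40


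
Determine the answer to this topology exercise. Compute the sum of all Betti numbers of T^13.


b_k(T^13) = C(13,k), so the sum over k is sum_k C(13,k) = 2^13.
Total = 2^13 = 8192

8192


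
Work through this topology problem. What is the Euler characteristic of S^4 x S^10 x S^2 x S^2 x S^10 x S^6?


chi is multiplicative: chi(X x Y) = chi(X) chi(Y).
Each even-dim sphere has chi = 2. There are 6 factors.
chi = 2^6 = 64

64


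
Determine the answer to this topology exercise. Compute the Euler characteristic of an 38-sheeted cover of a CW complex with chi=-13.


For a finite covering: chi(E) = (number of sheets) * chi(B).
chi(E) = 38 * (-13) = -494

-494


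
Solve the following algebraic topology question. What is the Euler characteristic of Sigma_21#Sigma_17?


chi(Sigma_21) = 2 - 2*21 = -40
chi(Sigma_17) = 2 - 2*17 = -32
For surfaces: chi(A#B) = chi(A) + chi(B) - 2.
chi = -40 + -32 - 2 = -74

-74


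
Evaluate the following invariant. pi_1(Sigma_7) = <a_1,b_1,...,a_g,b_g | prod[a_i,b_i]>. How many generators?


Standard presentation: pi_1(Sigma_g) = <a_1,b_1,...,a_g,b_g | [a_1,b_1]...[a_g,b_g] = 1>.
Number of generators = 2g = 2*7 = 14

14


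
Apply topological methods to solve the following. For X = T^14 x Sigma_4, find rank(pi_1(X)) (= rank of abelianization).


pi_1(A x B) = pi_1(A) x pi_1(B); rank of abelianization = b_1.
b_1(T^14) = 14, b_1(Sigma_4) = 2*4 = 8.
b_1(product) = 14 + 8 = 22

22


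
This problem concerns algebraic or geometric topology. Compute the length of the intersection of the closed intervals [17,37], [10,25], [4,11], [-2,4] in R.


Intersection = [max(a_i), min(b_i)] = [17, 4].
Since 17 > 4, the intersection is empty.
Length = 0

0


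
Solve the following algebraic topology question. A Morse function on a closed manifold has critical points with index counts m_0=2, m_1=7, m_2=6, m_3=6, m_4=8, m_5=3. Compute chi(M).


Morse theory: chi(M) = sum_k (-1)^k m_k where m_k = #(index-k critical points).
= (2) + (-7) + (6) + (-6) + (8) + (-3) = 0

0


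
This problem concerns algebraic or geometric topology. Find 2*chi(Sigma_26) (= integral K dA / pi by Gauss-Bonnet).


Gauss-Bonnet: integral K dA = 2*pi*chi(M).
chi(Sigma_26) = 2 - 2*26 = -50.
(integral K dA)/pi = 2*chi = 2*(-50) = -100

-100


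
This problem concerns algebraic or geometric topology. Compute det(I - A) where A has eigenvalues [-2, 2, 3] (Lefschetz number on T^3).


For a torus self-map: L(f) = det(I - A) where A acts on H_1.
L(f) = (1--2) * (1-2) * (1-3) = 3 * -1 * -2 = 6

6


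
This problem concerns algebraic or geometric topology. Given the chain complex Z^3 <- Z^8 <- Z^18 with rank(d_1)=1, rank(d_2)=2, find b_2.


rank H_k = rank(ker d_k) - rank(im d_{k+1}).
rank(ker d_2) = rank(C_2) - rank(d_2) = 18 - 2 = 16.
rank(im d_{2+1}) = 0.
rank H_2 = 16 - 0 = 16

16


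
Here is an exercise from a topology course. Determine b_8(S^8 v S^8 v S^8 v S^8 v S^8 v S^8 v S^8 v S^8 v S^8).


For a wedge of spheres, H_k (k>0) is free on one generator per sphere of dimension k.
Spheres of dimension 8: count = 9.
b_8 = 9

9


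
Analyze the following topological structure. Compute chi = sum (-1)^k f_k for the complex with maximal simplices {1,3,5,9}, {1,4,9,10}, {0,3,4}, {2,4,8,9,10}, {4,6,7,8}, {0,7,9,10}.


Enumerate all faces; f-vector: f_0=11, f_1=31, f_2=26, f_3=9, f_4=1.
chi = sum (-1)^k f_k = -2

-2


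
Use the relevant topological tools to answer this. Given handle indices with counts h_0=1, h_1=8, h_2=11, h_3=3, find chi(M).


Handles of index k contribute (-1)^k to chi (same as CW cells).
chi = (1) + (-8) + (11) + (-3) = 1

1


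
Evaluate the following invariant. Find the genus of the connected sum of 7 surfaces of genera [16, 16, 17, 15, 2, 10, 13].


Genus is additive under connected sum of orientable surfaces.
g = 16 + 16 + 17 + 15 + 2 + 10 + 13 = 89

89


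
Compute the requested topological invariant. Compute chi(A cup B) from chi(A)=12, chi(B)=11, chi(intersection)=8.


chi(A cup B) = chi(A) + chi(B) - chi(A cap B)
= 12 + (11) - (8)
= 15

15


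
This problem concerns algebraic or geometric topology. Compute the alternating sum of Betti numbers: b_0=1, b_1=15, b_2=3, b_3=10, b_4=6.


chi = sum_k (-1)^k b_k.
= (1) + (-15) + (3) + (-10) + (6)
= -15

-15


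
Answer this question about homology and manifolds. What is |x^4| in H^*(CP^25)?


|x| = 2 in H^*(CP^n).
|x^4| = 4 * |x| = 4 * 2 = 8

8


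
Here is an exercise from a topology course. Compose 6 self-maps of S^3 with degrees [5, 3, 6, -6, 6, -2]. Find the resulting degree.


Degree is multiplicative: deg(composition) = product of degrees.
= (5) * (3) * (6) * (-6) * (6) * (-2) = 6480

6480


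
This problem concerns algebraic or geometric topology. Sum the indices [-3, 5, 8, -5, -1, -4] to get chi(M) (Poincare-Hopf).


Poincare-Hopf: chi(M) = sum of indices of zeros.
chi = (-3) + (5) + (8) + (-5) + (-1) + (-4) = 0

0


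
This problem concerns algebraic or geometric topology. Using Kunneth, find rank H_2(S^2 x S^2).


Each S^d has Poincare polynomial 1 + t^d.
The product S^2 x S^2 has Poincare polynomial prod(1+t^d_i).
Expanding: b_0=1, b_2=2, b_4=1.
b_2 = 2

2


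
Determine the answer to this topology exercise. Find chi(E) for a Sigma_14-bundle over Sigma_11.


For a fiber bundle F -> E -> B (with CW structure): chi(E) = chi(B) * chi(F).
chi(Sigma_11) = -20, chi(Sigma_14) = -26.
chi(E) = (-20) * (-26) = 520

520


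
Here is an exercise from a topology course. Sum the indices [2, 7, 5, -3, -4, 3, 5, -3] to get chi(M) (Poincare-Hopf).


Poincare-Hopf: chi(M) = sum of indices of zeros.
chi = (2) + (7) + (5) + (-3) + (-4) + (3) + (5) + (-3) = 12

12


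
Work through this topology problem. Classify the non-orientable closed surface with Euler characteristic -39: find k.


chi = 2 - k for closed non-orientable surfaces with k crosscaps.
-39 = 2 - k
k = 2 - (-39) = 41

41


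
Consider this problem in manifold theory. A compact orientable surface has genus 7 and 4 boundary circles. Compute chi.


For a compact orientable surface with genus g and b boundary components: chi = 2 - 2g - b.
chi = 2 - 2*7 - 4 = 2 - 14 - 4 = -16

-16


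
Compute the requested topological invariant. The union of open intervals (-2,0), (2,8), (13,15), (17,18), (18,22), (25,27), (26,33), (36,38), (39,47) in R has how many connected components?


Sort and merge overlapping open intervals.
Merged: (-2,0), (2,8), (13,15), (17,18), (18,22), (25,33), (36,38), (39,47).
Number of components = 8

8


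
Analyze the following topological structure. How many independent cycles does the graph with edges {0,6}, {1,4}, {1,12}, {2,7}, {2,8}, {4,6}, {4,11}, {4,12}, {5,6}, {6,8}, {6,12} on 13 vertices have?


b_1 = E - V + (number of components).
E = 11, V = 13, components = 4.
b_1 = 11 - 13 + 4 = 2

2


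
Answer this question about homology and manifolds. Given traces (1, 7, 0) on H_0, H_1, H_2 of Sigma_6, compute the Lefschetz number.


L(f) = tr(f_0*) - tr(f_1*) + tr(f_2*).
= 1 - (7) + (0)
= -6

-6


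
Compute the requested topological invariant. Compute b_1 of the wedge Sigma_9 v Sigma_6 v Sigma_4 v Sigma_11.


For a wedge X v Y: reduced H_k(X v Y) = H_k(X) + H_k(Y).
Each Sigma_g contributes b_1 = 2g.
b_1 = 18 + 12 + 8 + 22 = 60

60


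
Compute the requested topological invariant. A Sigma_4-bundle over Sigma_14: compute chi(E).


For a fiber bundle F -> E -> B (with CW structure): chi(E) = chi(B) * chi(F).
chi(Sigma_14) = -26, chi(Sigma_4) = -6.
chi(E) = (-26) * (-6) = 156

156


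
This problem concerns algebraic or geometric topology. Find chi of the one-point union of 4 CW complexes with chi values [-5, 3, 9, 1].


chi(A v B) = chi(A) + chi(B) - 1 (one point identified).
For 4 spaces: chi = (sum chi_i) - (4 - 1).
sum = 8; chi = 8 - 3 = 5

5


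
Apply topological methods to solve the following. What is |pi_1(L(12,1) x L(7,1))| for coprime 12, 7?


pi_1(X x Y) = pi_1(X) x pi_1(Y).
pi_1(L(12,1)) = Z/12, pi_1(L(7,1)) = Z/7.
|Z/12 x Z/7| = 12 * 7 = 84

84


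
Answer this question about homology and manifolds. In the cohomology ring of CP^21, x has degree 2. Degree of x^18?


|x| = 2 in H^*(CP^n).
|x^18| = 18 * |x| = 18 * 2 = 36

36


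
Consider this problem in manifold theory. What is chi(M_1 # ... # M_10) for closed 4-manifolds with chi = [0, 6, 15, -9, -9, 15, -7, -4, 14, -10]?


For n-manifolds: chi(A#B) = chi(A) + chi(B) - chi(S^4).
chi(S^4) = 1 + (-1)^4 = 2.
chi(#) = (sum chi_i) - (10-1)*chi(S^4) = 11 - 9*2 = -7

-7


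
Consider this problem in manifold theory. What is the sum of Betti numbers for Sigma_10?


For Sigma_10: b_0 = 1, b_1 = 2g = 20, b_2 = 1.
Total = 1 + 20 + 1 = 22

22


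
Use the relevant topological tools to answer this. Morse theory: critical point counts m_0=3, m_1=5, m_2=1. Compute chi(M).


Morse theory: chi(M) = sum_k (-1)^k m_k where m_k = #(index-k critical points).
= (3) + (-5) + (1) = -1

-1


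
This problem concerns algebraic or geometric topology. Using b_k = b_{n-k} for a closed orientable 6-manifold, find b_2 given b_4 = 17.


Poincare duality for closed orientable n-manifolds: b_k = b_{n-k}.
Here n = 6, so b_2 = b_4 = 17

17


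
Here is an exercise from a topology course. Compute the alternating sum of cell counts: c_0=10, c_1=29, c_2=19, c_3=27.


chi = sum_k (-1)^k c_k.
= (-1)^0*10 + (-1)^1*29 + (-1)^2*19 + (-1)^3*27
= (10) + (-29) + (19) + (-27)
= -27

-27


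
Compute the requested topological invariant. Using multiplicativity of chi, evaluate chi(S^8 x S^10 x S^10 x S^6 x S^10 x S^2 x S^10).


chi is multiplicative: chi(X x Y) = chi(X) chi(Y).
Each even-dim sphere has chi = 2. There are 7 factors.
chi = 2^7 = 128

128


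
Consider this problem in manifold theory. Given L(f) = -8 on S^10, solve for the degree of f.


L(f) = 1 + (-1)^10 deg(f) on S^10.
-8 = 1 + (-1)^10 * deg(f)
(-1)^10 * deg(f) = -9
deg(f) = -9

-9


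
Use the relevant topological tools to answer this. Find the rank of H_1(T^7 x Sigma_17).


pi_1(A x B) = pi_1(A) x pi_1(B); rank of abelianization = b_1.
b_1(T^7) = 7, b_1(Sigma_17) = 2*17 = 34.
b_1(product) = 7 + 34 = 41

41


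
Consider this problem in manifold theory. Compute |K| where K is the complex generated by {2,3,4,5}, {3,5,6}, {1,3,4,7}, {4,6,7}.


Each maximal simplex on m vertices has 2^m - 1 nonempty faces.
Take the union (dedupe shared faces).
Total distinct faces = 34

34


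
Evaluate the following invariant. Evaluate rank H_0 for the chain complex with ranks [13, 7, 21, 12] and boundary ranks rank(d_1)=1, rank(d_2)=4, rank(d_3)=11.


rank H_k = rank(ker d_k) - rank(im d_{k+1}).
rank(ker d_0) = rank(C_0) - rank(d_0) = 13 - 0 = 13.
rank(im d_{0+1}) = 1.
rank H_0 = 13 - 1 = 12

12


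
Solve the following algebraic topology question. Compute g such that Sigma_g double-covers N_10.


chi(N_10) = 2 - 10 = -8.
Double cover: chi(Sigma_g) = 2 * chi(N_10) = 2*(-8) = -16.
2 - 2g = -16, so g = (2 - (-16))/2 = 18/2 = 9

9


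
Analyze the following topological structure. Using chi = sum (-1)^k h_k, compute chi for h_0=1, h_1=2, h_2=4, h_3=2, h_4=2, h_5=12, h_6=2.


Handles of index k contribute (-1)^k to chi (same as CW cells).
chi = (1) + (-2) + (4) + (-2) + (2) + (-12) + (2) = -7

-7


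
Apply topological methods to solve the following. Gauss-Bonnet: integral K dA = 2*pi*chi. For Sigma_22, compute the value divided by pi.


Gauss-Bonnet: integral K dA = 2*pi*chi(M).
chi(Sigma_22) = 2 - 2*22 = -42.
(integral K dA)/pi = 2*chi = 2*(-42) = -84

-84


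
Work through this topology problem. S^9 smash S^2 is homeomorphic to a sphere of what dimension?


S^m ^ S^n = S^{m+n}.
k = 9 + 2 = 11

11


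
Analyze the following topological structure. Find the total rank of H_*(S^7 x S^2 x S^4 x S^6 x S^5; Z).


Total Betti number is multiplicative under products.
Each S^d (d>=1) has total Betti number 2.
There are 5 sphere factors.
Total = 2^5 = 32

32


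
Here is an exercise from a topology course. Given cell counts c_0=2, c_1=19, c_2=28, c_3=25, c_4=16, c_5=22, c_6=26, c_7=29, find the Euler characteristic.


chi = sum_k (-1)^k c_k.
= (-1)^0*2 + (-1)^1*19 + (-1)^2*28 + (-1)^3*25 + (-1)^4*16 + (-1)^5*22 + (-1)^6*26 + (-1)^7*29
= (2) + (-19) + (28) + (-25) + (16) + (-22) + (26) + (-29)
= -23

-23


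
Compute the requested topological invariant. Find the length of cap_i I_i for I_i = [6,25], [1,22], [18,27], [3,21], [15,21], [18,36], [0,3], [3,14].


Intersection = [max(a_i), min(b_i)] = [18, 3].
Since 18 > 3, the intersection is empty.
Length = 0

0


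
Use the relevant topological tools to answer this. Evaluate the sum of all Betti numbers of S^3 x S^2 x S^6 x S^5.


Total Betti number is multiplicative under products.
Each S^d (d>=1) has total Betti number 2.
There are 4 sphere factors.
Total = 2^4 = 16

16


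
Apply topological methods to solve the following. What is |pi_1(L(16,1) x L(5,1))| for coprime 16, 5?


pi_1(X x Y) = pi_1(X) x pi_1(Y).
pi_1(L(16,1)) = Z/16, pi_1(L(5,1)) = Z/5.
|Z/16 x Z/5| = 16 * 5 = 80

80


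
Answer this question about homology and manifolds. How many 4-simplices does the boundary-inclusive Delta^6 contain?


Delta^6 has 6+1 vertices. A 4-face is a choice of 4+1 vertices.
f_4 = C(6+1, 4+1) = C(7,5) = 21

21


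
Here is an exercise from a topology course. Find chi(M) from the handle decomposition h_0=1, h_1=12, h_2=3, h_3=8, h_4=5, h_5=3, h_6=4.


Handles of index k contribute (-1)^k to chi (same as CW cells).
chi = (1) + (-12) + (3) + (-8) + (5) + (-3) + (4) = -10

-10


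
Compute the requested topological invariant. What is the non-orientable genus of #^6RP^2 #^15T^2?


Since a >= 1, the sum is non-orientable; each T^2 can be replaced by RP^2 # RP^2 (since T^2#RP^2 = 3RP^2).
Total crosscaps k = 6 + 2*15 = 36.
Check via chi: chi = 6*1 + 15*0 - (6+15-1)*2 = -34 = 2 - k = -34. Consistent.

36


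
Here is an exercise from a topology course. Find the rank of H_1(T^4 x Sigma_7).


pi_1(A x B) = pi_1(A) x pi_1(B); rank of abelianization = b_1.
b_1(T^4) = 4, b_1(Sigma_7) = 2*7 = 14.
b_1(product) = 4 + 14 = 18

18


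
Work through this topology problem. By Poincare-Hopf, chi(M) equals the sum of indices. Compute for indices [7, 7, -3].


Poincare-Hopf: chi(M) = sum of indices of zeros.
chi = (7) + (7) + (-3) = 11

11


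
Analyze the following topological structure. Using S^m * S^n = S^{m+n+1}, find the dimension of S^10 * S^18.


Join of spheres: S^m * S^n = S^{m+n+1}.
dim = 10 + 18 + 1 = 29

29


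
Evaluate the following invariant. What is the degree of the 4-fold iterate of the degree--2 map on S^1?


deg(f) = -2. Degree is multiplicative: deg(f^4) = (deg f)^4.
deg(f^4) = (-2)^4 = 16

16


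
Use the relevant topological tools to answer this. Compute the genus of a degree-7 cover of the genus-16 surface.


For an n-sheeted cover: chi(E) = n * chi(B).
chi(Sigma_16) = 2 - 2*16 = -30.
chi(E) = 7 * (-30) = -210.
genus(E) = (2 - chi(E))/2 = (2 - (-210))/2 = 212/2 = 106

106


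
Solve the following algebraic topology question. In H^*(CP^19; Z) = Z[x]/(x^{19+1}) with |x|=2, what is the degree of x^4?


|x| = 2 in H^*(CP^n).
|x^4| = 4 * |x| = 4 * 2 = 8

8


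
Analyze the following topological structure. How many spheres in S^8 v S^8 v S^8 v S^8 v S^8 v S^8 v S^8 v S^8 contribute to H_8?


For a wedge of spheres, H_k (k>0) is free on one generator per sphere of dimension k.
Spheres of dimension 8: count = 8.
b_8 = 8

8


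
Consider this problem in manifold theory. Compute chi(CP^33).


CP^33 has one cell in each even dimension 0, 2, ..., 2*33 (33+1 cells total).
All cells are even-dimensional, so chi = number of cells.
chi = 33 + 1 = 34

34


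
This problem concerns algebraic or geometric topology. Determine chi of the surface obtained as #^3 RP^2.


For a non-orientable closed surface with k crosscaps: chi = 2 - k.
Here k = 3.
chi = 2 - 3 = -1

-1


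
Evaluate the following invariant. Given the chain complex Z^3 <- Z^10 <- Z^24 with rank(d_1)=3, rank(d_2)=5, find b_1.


rank H_k = rank(ker d_k) - rank(im d_{k+1}).
rank(ker d_1) = rank(C_1) - rank(d_1) = 10 - 3 = 7.
rank(im d_{1+1}) = 5.
rank H_1 = 7 - 5 = 2

2


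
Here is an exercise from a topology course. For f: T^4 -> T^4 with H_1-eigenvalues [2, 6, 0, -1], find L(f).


For a torus self-map: L(f) = det(I - A) where A acts on H_1.
L(f) = (1-2) * (1-6) * (1-0) * (1--1) = -1 * -5 * 1 * 2 = 10

10


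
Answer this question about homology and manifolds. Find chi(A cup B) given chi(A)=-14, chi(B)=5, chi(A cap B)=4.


chi(A cup B) = chi(A) + chi(B) - chi(A cap B)
= -14 + (5) - (4)
= -13

-13


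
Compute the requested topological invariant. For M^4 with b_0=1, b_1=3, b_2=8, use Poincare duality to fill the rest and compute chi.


By Poincare duality b_k = b_{4-k}, so full Betti numbers: b_0=1, b_1=3, b_2=8, b_3=3, b_4=1.
chi = sum (-1)^k b_k = 4

4


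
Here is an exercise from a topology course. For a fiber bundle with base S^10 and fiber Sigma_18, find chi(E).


chi(S^10) = 2 (n even), chi(Sigma_18) = 2 - 2*18 = -34.
chi(E) = 2 * (-34) = -68

-68


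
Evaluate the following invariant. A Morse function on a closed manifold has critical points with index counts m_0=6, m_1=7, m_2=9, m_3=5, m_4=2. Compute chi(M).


Morse theory: chi(M) = sum_k (-1)^k m_k where m_k = #(index-k critical points).
= (6) + (-7) + (9) + (-5) + (2) = 5

5


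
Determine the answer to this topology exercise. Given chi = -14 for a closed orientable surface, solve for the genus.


chi = 2 - 2g for closed orientable surfaces.
-14 = 2 - 2g
2g = 2 - (-14) = 16
g = 8

8


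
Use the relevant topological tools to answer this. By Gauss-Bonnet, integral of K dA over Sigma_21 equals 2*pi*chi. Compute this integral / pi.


Gauss-Bonnet: integral K dA = 2*pi*chi(M).
chi(Sigma_21) = 2 - 2*21 = -40.
(integral K dA)/pi = 2*chi = 2*(-40) = -80

-80


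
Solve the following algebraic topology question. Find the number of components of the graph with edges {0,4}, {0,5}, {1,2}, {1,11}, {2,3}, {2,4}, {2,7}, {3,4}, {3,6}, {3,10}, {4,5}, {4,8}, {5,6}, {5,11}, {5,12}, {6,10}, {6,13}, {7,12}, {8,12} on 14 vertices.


Run DFS/union-find over 14 vertices.
V = 14, E = 19.
Number of components = 2

2


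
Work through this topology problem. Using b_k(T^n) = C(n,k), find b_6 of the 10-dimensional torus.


By the Kunneth formula, b_k(T^n) = C(n,k).
b_6(T^10) = C(10,6).
C(10,6) = 10!/(6!*4!) = 210

210


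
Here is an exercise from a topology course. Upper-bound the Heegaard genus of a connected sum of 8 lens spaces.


Heegaard genus satisfies g(A#B) <= g(A) + g(B).
Each lens space has g = 1.
Upper bound: 8 * 1 = 8

8


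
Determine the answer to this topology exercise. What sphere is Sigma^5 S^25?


Each suspension raises dimension by 1: Sigma S^n = S^{n+1}.
Sigma^5 S^25 = S^{25+5} = S^30

30


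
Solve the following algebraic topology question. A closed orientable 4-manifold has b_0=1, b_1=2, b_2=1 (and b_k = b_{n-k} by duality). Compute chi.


By Poincare duality b_k = b_{4-k}, so full Betti numbers: b_0=1, b_1=2, b_2=1, b_3=2, b_4=1.
chi = sum (-1)^k b_k = -1

-1


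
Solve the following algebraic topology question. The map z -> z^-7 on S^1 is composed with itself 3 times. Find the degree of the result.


deg(f) = -7. Degree is multiplicative: deg(f^3) = (deg f)^3.
deg(f^3) = (-7)^3 = -343

-343


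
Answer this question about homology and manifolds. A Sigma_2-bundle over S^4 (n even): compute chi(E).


chi(S^4) = 2 (n even), chi(Sigma_2) = 2 - 2*2 = -2.
chi(E) = 2 * (-2) = -4

-4


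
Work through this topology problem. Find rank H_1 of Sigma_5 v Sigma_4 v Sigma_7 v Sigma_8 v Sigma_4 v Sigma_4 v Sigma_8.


For a wedge X v Y: reduced H_k(X v Y) = H_k(X) + H_k(Y).
Each Sigma_g contributes b_1 = 2g.
b_1 = 10 + 8 + 14 + 16 + 8 + 8 + 16 = 80

80


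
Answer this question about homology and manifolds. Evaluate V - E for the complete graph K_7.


K_7: V = 7, E = C(7,2) = 21.
chi = V - E = 7 - 21 = -14

-14


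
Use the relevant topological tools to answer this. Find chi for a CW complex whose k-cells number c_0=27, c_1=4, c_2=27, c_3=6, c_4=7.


chi = sum_k (-1)^k c_k.
= (-1)^0*27 + (-1)^1*4 + (-1)^2*27 + (-1)^3*6 + (-1)^4*7
= (27) + (-4) + (27) + (-6) + (7)
= 51

51


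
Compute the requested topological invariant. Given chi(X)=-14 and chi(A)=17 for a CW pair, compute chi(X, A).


Relative Euler characteristic: chi(X, A) = chi(X) - chi(A).
= -14 - (17) = -31

-31


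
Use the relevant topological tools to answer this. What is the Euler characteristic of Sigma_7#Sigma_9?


chi(Sigma_7) = 2 - 2*7 = -12
chi(Sigma_9) = 2 - 2*9 = -16
For surfaces: chi(A#B) = chi(A) + chi(B) - 2.
chi = -12 + -16 - 2 = -30

-30


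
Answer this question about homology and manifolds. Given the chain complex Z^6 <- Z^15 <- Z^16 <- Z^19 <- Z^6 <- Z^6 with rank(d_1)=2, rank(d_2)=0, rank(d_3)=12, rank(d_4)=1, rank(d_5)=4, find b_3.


rank H_k = rank(ker d_k) - rank(im d_{k+1}).
rank(ker d_3) = rank(C_3) - rank(d_3) = 19 - 12 = 7.
rank(im d_{3+1}) = 1.
rank H_3 = 7 - 1 = 6

6


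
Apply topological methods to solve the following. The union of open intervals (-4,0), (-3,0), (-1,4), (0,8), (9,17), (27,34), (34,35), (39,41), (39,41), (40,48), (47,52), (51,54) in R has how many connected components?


Sort and merge overlapping open intervals.
Merged: (-4,8), (9,17), (27,34), (34,35), (39,54).
Number of components = 5

5


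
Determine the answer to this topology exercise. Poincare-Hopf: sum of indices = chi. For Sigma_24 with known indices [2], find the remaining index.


Poincare-Hopf: sum of indices = chi(M).
chi(Sigma_24) = 2 - 2*24 = -46.
Sum of known indices = 2.
x = chi - (sum known) = -46 - (2) = -48

-48


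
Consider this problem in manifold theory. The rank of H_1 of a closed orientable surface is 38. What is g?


For a closed orientable surface: b_1 = 2g.
38 = 2g
g = 38 / 2 = 19

19


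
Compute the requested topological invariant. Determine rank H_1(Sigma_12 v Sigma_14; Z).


For a wedge: H_1(A v B) = H_1(A) + H_1(B).
b_1(Sigma_12) = 24, b_1(Sigma_14) = 28.
b_1 = 24 + 28 = 52

52


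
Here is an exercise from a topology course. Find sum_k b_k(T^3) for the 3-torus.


b_k(T^3) = C(3,k), so the sum over k is sum_k C(3,k) = 2^3.
Total = 2^3 = 8

8


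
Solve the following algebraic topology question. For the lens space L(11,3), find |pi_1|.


pi_1(L(p,q)) = Z/pZ for any q coprime to p.
|pi_1(L(11,3))| = 11

11


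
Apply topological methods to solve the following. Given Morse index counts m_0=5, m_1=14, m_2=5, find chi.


Morse theory: chi(M) = sum_k (-1)^k m_k where m_k = #(index-k critical points).
= (5) + (-14) + (5) = -4

-4


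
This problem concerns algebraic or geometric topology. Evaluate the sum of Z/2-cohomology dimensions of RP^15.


H^k(RP^15; Z/2) = Z/2 for each 0 <= k <= 15.
Total dimension = 15 + 1 = 16

16


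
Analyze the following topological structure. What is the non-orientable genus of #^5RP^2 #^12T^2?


Since a >= 1, the sum is non-orientable; each T^2 can be replaced by RP^2 # RP^2 (since T^2#RP^2 = 3RP^2).
Total crosscaps k = 5 + 2*12 = 29.
Check via chi: chi = 5*1 + 12*0 - (5+12-1)*2 = -27 = 2 - k = -27. Consistent.

29


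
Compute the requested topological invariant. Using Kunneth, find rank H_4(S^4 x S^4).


Each S^d has Poincare polynomial 1 + t^d.
The product S^4 x S^4 has Poincare polynomial prod(1+t^d_i).
Expanding: b_0=1, b_4=2, b_8=1.
b_4 = 2

2


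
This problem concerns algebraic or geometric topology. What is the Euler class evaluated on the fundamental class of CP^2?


For any closed oriented manifold, <e(TM),[M]> = chi(M).
chi(CP^2) = 2+1 = 3

3


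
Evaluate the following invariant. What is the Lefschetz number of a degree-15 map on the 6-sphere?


On S^6: L(f) = tr(f_0*) + (-1)^6 tr(f_6*) = 1 + (-1)^6 * deg(f).
L(f) = 1 + (-1)^6 * 15 = 1 + 15 = 16

16


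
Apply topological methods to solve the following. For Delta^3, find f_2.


Delta^3 has 3+1 vertices. A 2-face is a choice of 2+1 vertices.
f_2 = C(3+1, 2+1) = C(4,3) = 4

4


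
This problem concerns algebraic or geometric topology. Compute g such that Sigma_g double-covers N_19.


chi(N_19) = 2 - 19 = -17.
Double cover: chi(Sigma_g) = 2 * chi(N_19) = 2*(-17) = -34.
2 - 2g = -34, so g = (2 - (-34))/2 = 36/2 = 18

18


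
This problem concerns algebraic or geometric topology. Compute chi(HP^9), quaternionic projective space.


HP^9 has one cell in each dimension 0, 4, ..., 4*9 (9+1 cells, all even-dim).
chi = 9 + 1 = 10

10


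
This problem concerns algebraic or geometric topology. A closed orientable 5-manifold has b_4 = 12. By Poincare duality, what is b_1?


Poincare duality for closed orientable n-manifolds: b_k = b_{n-k}.
Here n = 5, so b_1 = b_4 = 12

12


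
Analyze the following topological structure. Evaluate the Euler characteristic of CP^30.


CP^30 has one cell in each even dimension 0, 2, ..., 2*30 (30+1 cells total).
All cells are even-dimensional, so chi = number of cells.
chi = 30 + 1 = 31

31


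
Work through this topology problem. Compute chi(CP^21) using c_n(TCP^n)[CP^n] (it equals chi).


For any closed oriented manifold, <e(TM),[M]> = chi(M).
chi(CP^21) = 21+1 = 22

22


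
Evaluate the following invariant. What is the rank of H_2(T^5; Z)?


By the Kunneth formula, b_k(T^n) = C(n,k).
b_2(T^5) = C(5,2).
C(5,2) = 5!/(2!*3!) = 10

10


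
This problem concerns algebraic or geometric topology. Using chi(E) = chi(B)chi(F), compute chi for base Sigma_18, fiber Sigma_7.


For a fiber bundle F -> E -> B (with CW structure): chi(E) = chi(B) * chi(F).
chi(Sigma_18) = -34, chi(Sigma_7) = -12.
chi(E) = (-34) * (-12) = 408

408


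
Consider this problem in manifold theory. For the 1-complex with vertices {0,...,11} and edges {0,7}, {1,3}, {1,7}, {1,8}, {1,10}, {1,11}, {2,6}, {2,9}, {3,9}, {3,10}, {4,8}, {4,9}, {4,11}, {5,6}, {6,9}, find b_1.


b_1 = E - V + (number of components).
E = 15, V = 12, components = 1.
b_1 = 15 - 12 + 1 = 4

4


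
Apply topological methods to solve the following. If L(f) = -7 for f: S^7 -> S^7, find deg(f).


L(f) = 1 + (-1)^7 deg(f) on S^7.
-7 = 1 + (-1)^7 * deg(f)
(-1)^7 * deg(f) = -8
deg(f) = 8

8


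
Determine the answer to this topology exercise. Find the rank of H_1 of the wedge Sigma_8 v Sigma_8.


For a wedge: H_1(A v B) = H_1(A) + H_1(B).
b_1(Sigma_8) = 16, b_1(Sigma_8) = 16.
b_1 = 16 + 16 = 32

32


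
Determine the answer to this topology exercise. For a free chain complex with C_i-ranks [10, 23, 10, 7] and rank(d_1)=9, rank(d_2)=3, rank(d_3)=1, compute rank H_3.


rank H_k = rank(ker d_k) - rank(im d_{k+1}).
rank(ker d_3) = rank(C_3) - rank(d_3) = 7 - 1 = 6.
rank(im d_{3+1}) = 0.
rank H_3 = 6 - 0 = 6

6


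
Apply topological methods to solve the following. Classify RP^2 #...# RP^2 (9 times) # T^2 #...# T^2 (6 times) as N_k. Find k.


Since a >= 1, the sum is non-orientable; each T^2 can be replaced by RP^2 # RP^2 (since T^2#RP^2 = 3RP^2).
Total crosscaps k = 9 + 2*6 = 21.
Check via chi: chi = 9*1 + 6*0 - (9+6-1)*2 = -19 = 2 - k = -19. Consistent.

21


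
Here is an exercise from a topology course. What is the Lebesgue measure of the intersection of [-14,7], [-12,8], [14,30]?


Intersection = [max(a_i), min(b_i)] = [14, 7].
Since 14 > 7, the intersection is empty.
Length = 0

0


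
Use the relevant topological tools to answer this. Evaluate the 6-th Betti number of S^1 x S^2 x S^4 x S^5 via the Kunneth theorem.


Each S^d has Poincare polynomial 1 + t^d.
The product S^1 x S^2 x S^4 x S^5 has Poincare polynomial prod(1+t^d_i).
Expanding: b_0=1, b_1=1, b_2=1, b_3=1, b_4=1, b_5=2, b_6=2, b_7=2, b_8=1, b_9=1, b_10=1, b_11=1, b_12=1.
b_6 = 2

2


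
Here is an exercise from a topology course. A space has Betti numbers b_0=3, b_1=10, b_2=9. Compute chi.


chi = sum_k (-1)^k b_k.
= (3) + (-10) + (9)
= 2

2


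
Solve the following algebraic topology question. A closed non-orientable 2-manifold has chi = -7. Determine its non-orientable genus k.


chi = 2 - k for closed non-orientable surfaces with k crosscaps.
-7 = 2 - k
k = 2 - (-7) = 9

9


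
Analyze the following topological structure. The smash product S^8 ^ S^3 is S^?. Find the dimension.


S^m ^ S^n = S^{m+n}.
k = 8 + 3 = 11

11


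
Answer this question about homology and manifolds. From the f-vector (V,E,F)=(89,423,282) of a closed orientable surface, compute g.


chi = V - E + F = 89 - 423 + 282 = -52
For orientable closed surface: chi = 2 - 2g, so g = (2 - chi)/2.
g = (2 - (-52)) / 2 = 54 / 2 = 27

27


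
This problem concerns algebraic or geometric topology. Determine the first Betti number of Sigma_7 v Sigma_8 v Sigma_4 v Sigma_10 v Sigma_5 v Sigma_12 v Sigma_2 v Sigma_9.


For a wedge X v Y: reduced H_k(X v Y) = H_k(X) + H_k(Y).
Each Sigma_g contributes b_1 = 2g.
b_1 = 14 + 16 + 8 + 20 + 10 + 24 + 4 + 18 = 114

114


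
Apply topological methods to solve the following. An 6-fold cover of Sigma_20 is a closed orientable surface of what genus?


For an n-sheeted cover: chi(E) = n * chi(B).
chi(Sigma_20) = 2 - 2*20 = -38.
chi(E) = 6 * (-38) = -228.
genus(E) = (2 - chi(E))/2 = (2 - (-228))/2 = 230/2 = 115

115


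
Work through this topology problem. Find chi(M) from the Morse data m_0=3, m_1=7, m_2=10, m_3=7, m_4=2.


Morse theory: chi(M) = sum_k (-1)^k m_k where m_k = #(index-k critical points).
= (3) + (-7) + (10) + (-7) + (2) = 1

1


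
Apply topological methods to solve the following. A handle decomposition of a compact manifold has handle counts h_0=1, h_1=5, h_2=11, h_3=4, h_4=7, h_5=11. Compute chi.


Handles of index k contribute (-1)^k to chi (same as CW cells).
chi = (1) + (-5) + (11) + (-4) + (7) + (-11) = -1

-1


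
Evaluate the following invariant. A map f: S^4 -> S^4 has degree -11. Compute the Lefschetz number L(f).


On S^4: L(f) = tr(f_0*) + (-1)^4 tr(f_4*) = 1 + (-1)^4 * deg(f).
L(f) = 1 + (-1)^4 * -11 = 1 + -11 = -10

-10


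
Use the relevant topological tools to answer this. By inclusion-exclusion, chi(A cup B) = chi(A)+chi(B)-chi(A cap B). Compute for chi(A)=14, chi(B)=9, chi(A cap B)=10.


chi(A cup B) = chi(A) + chi(B) - chi(A cap B)
= 14 + (9) - (10)
= 13

13


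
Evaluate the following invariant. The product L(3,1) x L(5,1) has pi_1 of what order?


pi_1(X x Y) = pi_1(X) x pi_1(Y).
pi_1(L(3,1)) = Z/3, pi_1(L(5,1)) = Z/5.
|Z/3 x Z/5| = 3 * 5 = 15

15


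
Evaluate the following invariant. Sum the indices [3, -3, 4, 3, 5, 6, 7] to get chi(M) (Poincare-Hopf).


Poincare-Hopf: chi(M) = sum of indices of zeros.
chi = (3) + (-3) + (4) + (3) + (5) + (6) + (7) = 25

25


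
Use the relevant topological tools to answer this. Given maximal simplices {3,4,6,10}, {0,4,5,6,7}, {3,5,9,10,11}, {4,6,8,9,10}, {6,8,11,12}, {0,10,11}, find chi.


Enumerate all faces; f-vector: f_0=11, f_1=37, f_2=38, f_3=17, f_4=3.
chi = sum (-1)^k f_k = -2

-2


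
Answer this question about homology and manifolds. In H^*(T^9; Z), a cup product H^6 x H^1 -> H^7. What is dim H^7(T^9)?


Cup product: H^p x H^q -> H^{p+q}; here p+q = 6+1 = 7.
rank H^k(T^n) = C(n,k).
C(9,7) = 36

36


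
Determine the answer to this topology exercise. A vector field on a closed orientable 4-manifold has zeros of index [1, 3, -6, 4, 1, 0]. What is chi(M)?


Poincare-Hopf: chi(M) = sum of indices of zeros.
chi = (1) + (3) + (-6) + (4) + (1) + (0) = 3

3


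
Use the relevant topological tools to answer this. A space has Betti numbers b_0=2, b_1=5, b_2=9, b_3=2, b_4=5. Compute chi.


chi = sum_k (-1)^k b_k.
= (2) + (-5) + (9) + (-2) + (5)
= 9

9


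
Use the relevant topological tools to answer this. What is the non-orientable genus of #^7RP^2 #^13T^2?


Since a >= 1, the sum is non-orientable; each T^2 can be replaced by RP^2 # RP^2 (since T^2#RP^2 = 3RP^2).
Total crosscaps k = 7 + 2*13 = 33.
Check via chi: chi = 7*1 + 13*0 - (7+13-1)*2 = -31 = 2 - k = -31. Consistent.

33


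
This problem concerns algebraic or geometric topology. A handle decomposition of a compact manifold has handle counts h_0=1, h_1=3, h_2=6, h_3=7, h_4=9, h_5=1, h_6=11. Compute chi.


Handles of index k contribute (-1)^k to chi (same as CW cells).
chi = (1) + (-3) + (6) + (-7) + (9) + (-1) + (11) = 16

16


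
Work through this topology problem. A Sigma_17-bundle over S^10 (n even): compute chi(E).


chi(S^10) = 2 (n even), chi(Sigma_17) = 2 - 2*17 = -32.
chi(E) = 2 * (-32) = -64

-64


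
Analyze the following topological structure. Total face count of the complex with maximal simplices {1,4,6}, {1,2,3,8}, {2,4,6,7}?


Each maximal simplex on m vertices has 2^m - 1 nonempty faces.
Take the union (dedupe shared faces).
Total distinct faces = 32

32


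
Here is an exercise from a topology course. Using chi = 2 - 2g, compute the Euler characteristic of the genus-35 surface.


For a closed orientable surface of genus g: chi = 2 - 2g.
Here g = 35.
chi = 2 - 2*35 = 2 - 70 = -68

-68


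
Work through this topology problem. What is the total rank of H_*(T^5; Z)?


b_k(T^5) = C(5,k), so the sum over k is sum_k C(5,k) = 2^5.
Total = 2^5 = 32

32


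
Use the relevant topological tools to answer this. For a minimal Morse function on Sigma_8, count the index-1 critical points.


A perfect Morse function has m_k = b_k.
For Sigma_8: b_0=1, b_1=2g=16, b_2=1.
Saddles m_1 = 2g = 16

16


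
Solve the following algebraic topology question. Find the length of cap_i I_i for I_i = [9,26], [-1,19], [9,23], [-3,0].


Intersection = [max(a_i), min(b_i)] = [9, 0].
Since 9 > 0, the intersection is empty.
Length = 0

0


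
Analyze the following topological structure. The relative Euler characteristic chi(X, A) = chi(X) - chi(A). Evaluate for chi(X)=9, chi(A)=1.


Relative Euler characteristic: chi(X, A) = chi(X) - chi(A).
= 9 - (1) = 8

8


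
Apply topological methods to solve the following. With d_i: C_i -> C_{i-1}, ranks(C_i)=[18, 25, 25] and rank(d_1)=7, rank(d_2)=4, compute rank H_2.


rank H_k = rank(ker d_k) - rank(im d_{k+1}).
rank(ker d_2) = rank(C_2) - rank(d_2) = 25 - 4 = 21.
rank(im d_{2+1}) = 0.
rank H_2 = 21 - 0 = 21

21


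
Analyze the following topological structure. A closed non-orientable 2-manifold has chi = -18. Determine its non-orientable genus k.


chi = 2 - k for closed non-orientable surfaces with k crosscaps.
-18 = 2 - k
k = 2 - (-18) = 20

20


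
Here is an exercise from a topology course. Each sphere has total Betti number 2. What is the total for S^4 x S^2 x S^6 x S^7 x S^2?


Total Betti number is multiplicative under products.
Each S^d (d>=1) has total Betti number 2.
There are 5 sphere factors.
Total = 2^5 = 32

32


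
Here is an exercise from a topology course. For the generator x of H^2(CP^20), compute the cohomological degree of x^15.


|x| = 2 in H^*(CP^n).
|x^15| = 15 * |x| = 15 * 2 = 30

30


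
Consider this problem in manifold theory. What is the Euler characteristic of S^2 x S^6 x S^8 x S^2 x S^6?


chi is multiplicative: chi(X x Y) = chi(X) chi(Y).
Each even-dim sphere has chi = 2. There are 5 factors.
chi = 2^5 = 32

32


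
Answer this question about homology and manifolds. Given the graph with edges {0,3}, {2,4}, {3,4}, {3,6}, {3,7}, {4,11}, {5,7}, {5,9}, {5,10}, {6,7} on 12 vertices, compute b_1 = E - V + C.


b_1 = E - V + (number of components).
E = 10, V = 12, components = 3.
b_1 = 10 - 12 + 3 = 1

1


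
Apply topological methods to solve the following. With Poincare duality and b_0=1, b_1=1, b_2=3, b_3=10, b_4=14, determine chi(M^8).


By Poincare duality b_k = b_{8-k}, so full Betti numbers: b_0=1, b_1=1, b_2=3, b_3=10, b_4=14, b_5=10, b_6=3, b_7=1, b_8=1.
chi = sum (-1)^k b_k = 0

0


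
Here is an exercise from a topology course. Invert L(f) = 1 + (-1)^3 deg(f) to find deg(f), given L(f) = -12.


L(f) = 1 + (-1)^3 deg(f) on S^3.
-12 = 1 + (-1)^3 * deg(f)
(-1)^3 * deg(f) = -13
deg(f) = 13

13


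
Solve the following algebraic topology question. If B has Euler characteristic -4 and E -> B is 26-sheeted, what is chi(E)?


For a finite covering: chi(E) = (number of sheets) * chi(B).
chi(E) = 26 * (-4) = -104

-104


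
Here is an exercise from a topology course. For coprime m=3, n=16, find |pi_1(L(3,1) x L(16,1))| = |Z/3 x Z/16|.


pi_1(X x Y) = pi_1(X) x pi_1(Y).
pi_1(L(3,1)) = Z/3, pi_1(L(16,1)) = Z/16.
|Z/3 x Z/16| = 3 * 16 = 48

48


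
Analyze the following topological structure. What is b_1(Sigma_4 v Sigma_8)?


For a wedge: H_1(A v B) = H_1(A) + H_1(B).
b_1(Sigma_4) = 8, b_1(Sigma_8) = 16.
b_1 = 8 + 16 = 24

24


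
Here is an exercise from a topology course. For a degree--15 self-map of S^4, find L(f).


On S^4: L(f) = tr(f_0*) + (-1)^4 tr(f_4*) = 1 + (-1)^4 * deg(f).
L(f) = 1 + (-1)^4 * -15 = 1 + -15 = -14

-14


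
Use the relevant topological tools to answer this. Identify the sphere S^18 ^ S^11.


S^m ^ S^n = S^{m+n}.
k = 18 + 11 = 29

29


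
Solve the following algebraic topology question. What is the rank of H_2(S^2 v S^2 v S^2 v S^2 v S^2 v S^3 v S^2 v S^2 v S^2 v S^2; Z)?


For a wedge of spheres, H_k (k>0) is free on one generator per sphere of dimension k.
Spheres of dimension 2: count = 9.
b_2 = 9

9


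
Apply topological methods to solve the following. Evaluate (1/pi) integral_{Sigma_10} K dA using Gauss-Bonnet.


Gauss-Bonnet: integral K dA = 2*pi*chi(M).
chi(Sigma_10) = 2 - 2*10 = -18.
(integral K dA)/pi = 2*chi = 2*(-18) = -36

-36


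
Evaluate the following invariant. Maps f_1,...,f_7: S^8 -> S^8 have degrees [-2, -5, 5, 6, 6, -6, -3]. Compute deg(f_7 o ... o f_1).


Degree is multiplicative: deg(composition) = product of degrees.
= (-2) * (-5) * (5) * (6) * (6) * (-6) * (-3) = 32400

32400


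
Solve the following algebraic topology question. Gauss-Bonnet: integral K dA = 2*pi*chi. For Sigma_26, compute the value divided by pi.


Gauss-Bonnet: integral K dA = 2*pi*chi(M).
chi(Sigma_26) = 2 - 2*26 = -50.
(integral K dA)/pi = 2*chi = 2*(-50) = -100

-100


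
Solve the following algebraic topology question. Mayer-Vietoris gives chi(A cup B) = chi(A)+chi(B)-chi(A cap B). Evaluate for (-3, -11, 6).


chi(A cup B) = chi(A) + chi(B) - chi(A cap B)
= -3 + (-11) - (6)
= -20

-20


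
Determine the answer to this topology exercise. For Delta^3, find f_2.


Delta^3 has 3+1 vertices. A 2-face is a choice of 2+1 vertices.
f_2 = C(3+1, 2+1) = C(4,3) = 4

4


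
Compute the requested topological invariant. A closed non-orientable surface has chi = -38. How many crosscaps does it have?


chi = 2 - k for closed non-orientable surfaces with k crosscaps.
-38 = 2 - k
k = 2 - (-38) = 40

40
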